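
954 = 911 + 43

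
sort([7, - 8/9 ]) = [ -8/9, 7 ] 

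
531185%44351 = 43324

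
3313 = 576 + 2737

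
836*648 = 541728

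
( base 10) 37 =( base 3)1101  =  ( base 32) 15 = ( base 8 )45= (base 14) 29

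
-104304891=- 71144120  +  -33160771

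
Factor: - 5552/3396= - 1388/849= - 2^2*3^(  -  1 )*283^( - 1 )*347^1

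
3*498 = 1494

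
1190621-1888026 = -697405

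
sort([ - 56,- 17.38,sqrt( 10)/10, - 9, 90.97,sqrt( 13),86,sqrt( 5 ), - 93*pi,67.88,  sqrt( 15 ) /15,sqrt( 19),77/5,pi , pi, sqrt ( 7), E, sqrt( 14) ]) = [ - 93*pi, - 56, - 17.38, - 9, sqrt(15 )/15,sqrt( 10)/10, sqrt (5), sqrt ( 7 ),E, pi, pi,sqrt( 13),sqrt ( 14 ),sqrt ( 19 ), 77/5,67.88,86, 90.97] 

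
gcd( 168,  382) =2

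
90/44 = 45/22 = 2.05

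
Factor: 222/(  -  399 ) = -2^1* 7^( - 1 )*19^( - 1)*37^1 = - 74/133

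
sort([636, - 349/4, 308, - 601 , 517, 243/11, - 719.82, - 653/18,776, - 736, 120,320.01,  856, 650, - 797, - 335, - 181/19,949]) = [ - 797, - 736, - 719.82, - 601, - 335, - 349/4, - 653/18,-181/19,243/11, 120 , 308,320.01,  517, 636, 650,  776,856,949 ] 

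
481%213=55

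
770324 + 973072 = 1743396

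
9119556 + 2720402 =11839958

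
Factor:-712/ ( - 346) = 356/173 = 2^2*89^1*173^(-1)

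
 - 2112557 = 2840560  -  4953117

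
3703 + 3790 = 7493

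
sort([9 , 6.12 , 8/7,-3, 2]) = [ - 3,8/7,2,6.12 , 9 ]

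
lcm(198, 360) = 3960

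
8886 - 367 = 8519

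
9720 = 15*648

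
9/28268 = 9/28268= 0.00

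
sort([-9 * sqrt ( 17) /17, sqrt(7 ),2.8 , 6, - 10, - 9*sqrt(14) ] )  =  [-9*sqrt(14 ), - 10, - 9*sqrt(17 )/17,sqrt(7), 2.8, 6]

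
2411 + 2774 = 5185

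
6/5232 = 1/872 = 0.00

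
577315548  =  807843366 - 230527818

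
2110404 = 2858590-748186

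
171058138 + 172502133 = 343560271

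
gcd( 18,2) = 2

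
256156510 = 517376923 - 261220413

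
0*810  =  0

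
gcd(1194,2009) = 1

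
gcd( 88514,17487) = 1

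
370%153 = 64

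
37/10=3 + 7/10 = 3.70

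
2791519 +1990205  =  4781724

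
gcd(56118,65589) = 3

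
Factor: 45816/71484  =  2^1*7^(  -  1)*37^(  -  1 )* 83^1 = 166/259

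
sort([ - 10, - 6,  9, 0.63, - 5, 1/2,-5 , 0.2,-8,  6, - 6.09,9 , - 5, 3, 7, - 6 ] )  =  [ - 10, - 8,-6.09, - 6,-6, - 5, - 5, - 5, 0.2, 1/2,0.63, 3, 6,7, 9, 9]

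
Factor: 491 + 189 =2^3*5^1*17^1 = 680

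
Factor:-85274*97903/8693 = - 2^1 * 7^1*13^1*17^1*443^1*6091^1*8693^( -1)  =  -8348580422/8693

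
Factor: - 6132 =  -2^2 *3^1 * 7^1*73^1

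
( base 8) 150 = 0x68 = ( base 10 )104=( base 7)206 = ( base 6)252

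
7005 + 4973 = 11978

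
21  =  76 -55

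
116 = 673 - 557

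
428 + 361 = 789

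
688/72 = 86/9=9.56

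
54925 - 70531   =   - 15606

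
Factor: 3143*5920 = 2^5*5^1*7^1*37^1*449^1=18606560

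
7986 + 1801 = 9787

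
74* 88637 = 6559138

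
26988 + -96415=-69427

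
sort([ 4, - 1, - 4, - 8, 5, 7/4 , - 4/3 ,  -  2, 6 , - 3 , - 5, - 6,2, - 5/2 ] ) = [ - 8, -6 ,-5, - 4, - 3,  -  5/2, - 2, - 4/3, - 1,7/4,2,4, 5,6 ]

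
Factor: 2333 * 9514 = 2^1*67^1*71^1*2333^1= 22196162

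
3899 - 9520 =  -  5621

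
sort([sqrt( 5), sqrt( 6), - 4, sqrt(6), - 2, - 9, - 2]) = [ - 9,-4,-2, - 2,sqrt(5), sqrt(6 ), sqrt( 6) ] 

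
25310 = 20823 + 4487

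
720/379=720/379=1.90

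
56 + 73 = 129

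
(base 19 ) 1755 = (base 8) 22416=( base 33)8NF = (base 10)9486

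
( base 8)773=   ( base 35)EH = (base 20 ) 157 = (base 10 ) 507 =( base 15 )23c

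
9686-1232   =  8454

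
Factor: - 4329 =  - 3^2*13^1*37^1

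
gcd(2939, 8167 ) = 1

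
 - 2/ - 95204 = 1/47602 = 0.00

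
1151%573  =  5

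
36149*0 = 0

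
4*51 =204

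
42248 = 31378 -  - 10870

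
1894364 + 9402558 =11296922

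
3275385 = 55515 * 59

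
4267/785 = 4267/785 = 5.44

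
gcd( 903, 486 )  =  3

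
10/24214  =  5/12107 = 0.00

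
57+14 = 71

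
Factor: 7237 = 7237^1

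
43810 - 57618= - 13808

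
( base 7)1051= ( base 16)17b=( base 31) C7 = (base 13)232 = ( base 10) 379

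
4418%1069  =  142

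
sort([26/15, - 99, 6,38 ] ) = [ - 99,26/15 , 6, 38]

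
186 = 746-560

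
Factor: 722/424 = 361/212= 2^(-2)*19^2*  53^( - 1 ) 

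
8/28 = 2/7=0.29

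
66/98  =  33/49  =  0.67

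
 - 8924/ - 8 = 2231/2=1115.50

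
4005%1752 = 501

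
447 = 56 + 391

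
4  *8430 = 33720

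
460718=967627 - 506909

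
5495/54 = 5495/54  =  101.76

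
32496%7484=2560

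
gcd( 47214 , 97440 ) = 6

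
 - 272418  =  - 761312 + 488894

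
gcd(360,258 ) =6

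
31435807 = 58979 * 533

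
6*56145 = 336870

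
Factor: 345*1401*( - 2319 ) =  - 3^3 * 5^1*23^1*467^1*773^1= - 1120877055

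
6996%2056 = 828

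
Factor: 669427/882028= 2^ (- 2 )  *  7^ (-1) * 11^1* 17^( -2)*19^1*109^(  -  1 )*3203^1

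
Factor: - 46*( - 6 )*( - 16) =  - 4416 = - 2^6 *3^1 *23^1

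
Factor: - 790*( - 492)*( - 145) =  - 56358600 = - 2^3*3^1*5^2*29^1*41^1*79^1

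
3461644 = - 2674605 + 6136249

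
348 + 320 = 668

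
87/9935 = 87/9935 = 0.01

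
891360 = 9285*96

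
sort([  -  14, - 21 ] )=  [ - 21, - 14 ]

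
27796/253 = 109 +219/253 = 109.87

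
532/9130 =266/4565 = 0.06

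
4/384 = 1/96 = 0.01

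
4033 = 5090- 1057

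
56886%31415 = 25471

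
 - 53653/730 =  - 74 + 367/730 = - 73.50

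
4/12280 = 1/3070 = 0.00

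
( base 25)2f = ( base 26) 2d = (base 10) 65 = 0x41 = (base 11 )5a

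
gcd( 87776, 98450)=2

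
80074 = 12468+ 67606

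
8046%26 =12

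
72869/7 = 72869/7  =  10409.86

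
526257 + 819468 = 1345725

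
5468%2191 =1086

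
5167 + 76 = 5243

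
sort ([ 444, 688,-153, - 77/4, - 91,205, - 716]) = [  -  716, - 153, - 91, - 77/4,  205, 444,  688 ]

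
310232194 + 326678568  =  636910762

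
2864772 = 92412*31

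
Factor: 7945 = 5^1 * 7^1 * 227^1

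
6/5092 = 3/2546 =0.00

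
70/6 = 11  +  2/3 = 11.67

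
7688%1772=600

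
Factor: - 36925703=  - 757^1  *48779^1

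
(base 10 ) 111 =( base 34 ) 39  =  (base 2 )1101111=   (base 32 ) 3F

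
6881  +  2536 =9417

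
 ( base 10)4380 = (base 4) 1010130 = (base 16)111c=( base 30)4Q0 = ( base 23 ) 86a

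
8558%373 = 352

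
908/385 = 908/385 = 2.36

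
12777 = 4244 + 8533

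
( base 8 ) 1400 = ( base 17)2b3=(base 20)1I8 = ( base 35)LX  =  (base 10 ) 768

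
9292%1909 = 1656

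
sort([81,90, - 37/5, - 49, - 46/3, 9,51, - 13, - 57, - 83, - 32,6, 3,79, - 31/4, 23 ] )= [ - 83, - 57, - 49, -32, - 46/3, - 13, - 31/4,- 37/5, 3,6,9, 23,  51,79,81,90 ] 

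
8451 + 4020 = 12471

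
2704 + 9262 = 11966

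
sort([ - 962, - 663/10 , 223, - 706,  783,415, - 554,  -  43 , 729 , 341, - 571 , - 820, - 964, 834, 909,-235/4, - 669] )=[ - 964 , - 962, - 820, - 706, - 669 , - 571, - 554, - 663/10, - 235/4,-43, 223 , 341,415 , 729,783,834, 909] 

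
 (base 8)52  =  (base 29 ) 1D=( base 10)42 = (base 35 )17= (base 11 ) 39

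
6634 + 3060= 9694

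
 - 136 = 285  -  421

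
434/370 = 217/185 = 1.17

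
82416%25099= 7119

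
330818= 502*659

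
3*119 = 357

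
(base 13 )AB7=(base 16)730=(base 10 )1840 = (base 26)2ik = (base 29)25d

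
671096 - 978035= - 306939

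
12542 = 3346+9196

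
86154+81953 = 168107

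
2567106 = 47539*54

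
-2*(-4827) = 9654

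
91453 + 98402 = 189855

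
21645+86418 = 108063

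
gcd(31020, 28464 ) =12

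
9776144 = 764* 12796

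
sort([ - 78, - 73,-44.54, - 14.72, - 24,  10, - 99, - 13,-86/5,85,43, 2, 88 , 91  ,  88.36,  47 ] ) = [ - 99, - 78,-73, - 44.54, - 24,  -  86/5,  -  14.72, - 13 , 2,10,  43,47, 85,88 , 88.36, 91] 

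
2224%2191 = 33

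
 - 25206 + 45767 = 20561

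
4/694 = 2/347 = 0.01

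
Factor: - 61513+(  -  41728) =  - 17^1*6073^1 = - 103241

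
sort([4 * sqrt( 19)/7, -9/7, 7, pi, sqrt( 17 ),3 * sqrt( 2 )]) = [ - 9/7,4*sqrt(19)/7,pi,sqrt( 17) , 3 * sqrt(2), 7]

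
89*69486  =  6184254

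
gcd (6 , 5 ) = 1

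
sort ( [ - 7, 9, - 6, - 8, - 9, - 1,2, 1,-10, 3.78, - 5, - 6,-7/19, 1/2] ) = [-10  ,-9, - 8,- 7, - 6, - 6,-5,-1 , - 7/19,1/2,1,2,  3.78,9 ] 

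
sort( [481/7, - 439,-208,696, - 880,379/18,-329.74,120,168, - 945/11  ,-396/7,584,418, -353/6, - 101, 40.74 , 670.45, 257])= [ - 880, - 439, - 329.74 , - 208, - 101,-945/11, - 353/6,-396/7,379/18,40.74,481/7 , 120, 168,257, 418,584,670.45,696 ]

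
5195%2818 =2377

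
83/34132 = 83/34132 = 0.00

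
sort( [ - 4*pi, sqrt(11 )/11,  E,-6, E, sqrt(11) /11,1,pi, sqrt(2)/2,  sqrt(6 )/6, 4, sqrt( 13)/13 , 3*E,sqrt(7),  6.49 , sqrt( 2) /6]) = [ - 4 * pi, - 6, sqrt(2 ) /6, sqrt(13) /13,  sqrt(11 )/11 , sqrt( 11) /11,sqrt( 6 ) /6,sqrt( 2)/2,1, sqrt( 7), E,E, pi, 4,6.49,3*E]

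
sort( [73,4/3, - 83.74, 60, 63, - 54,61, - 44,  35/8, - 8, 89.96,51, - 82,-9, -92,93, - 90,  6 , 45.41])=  [-92, -90, - 83.74, - 82, - 54, - 44, - 9, - 8,4/3 , 35/8, 6  ,  45.41, 51, 60 , 61, 63,  73, 89.96,93 ]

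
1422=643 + 779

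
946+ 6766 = 7712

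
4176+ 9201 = 13377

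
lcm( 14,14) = 14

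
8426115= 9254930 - 828815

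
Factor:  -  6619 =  - 6619^1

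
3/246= 1/82 = 0.01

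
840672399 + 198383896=1039056295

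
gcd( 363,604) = 1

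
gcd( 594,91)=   1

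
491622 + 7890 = 499512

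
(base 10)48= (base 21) 26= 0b110000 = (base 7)66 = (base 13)39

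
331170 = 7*47310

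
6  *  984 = 5904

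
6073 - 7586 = - 1513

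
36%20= 16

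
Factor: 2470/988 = 5/2= 2^(  -  1 )*5^1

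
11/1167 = 11/1167 = 0.01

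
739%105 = 4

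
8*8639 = 69112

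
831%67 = 27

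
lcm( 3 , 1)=3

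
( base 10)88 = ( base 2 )1011000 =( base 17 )53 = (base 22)40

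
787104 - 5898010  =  - 5110906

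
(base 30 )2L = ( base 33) 2f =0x51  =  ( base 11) 74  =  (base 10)81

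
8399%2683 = 350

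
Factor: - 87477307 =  - 87477307^1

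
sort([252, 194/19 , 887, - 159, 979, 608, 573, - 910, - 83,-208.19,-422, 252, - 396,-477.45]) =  [  -  910, - 477.45 ,-422, - 396,-208.19, - 159, - 83 , 194/19,252, 252,573,  608,  887, 979]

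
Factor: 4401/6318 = 2^( - 1 )*3^ ( - 2 )*13^( - 1) * 163^1 = 163/234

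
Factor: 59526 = 2^1*3^2*3307^1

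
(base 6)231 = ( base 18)51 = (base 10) 91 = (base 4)1123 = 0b1011011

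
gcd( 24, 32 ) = 8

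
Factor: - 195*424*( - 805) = 2^3*3^1*5^2*7^1*13^1 * 23^1*53^1 = 66557400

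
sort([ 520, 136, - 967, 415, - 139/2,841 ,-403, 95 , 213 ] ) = [ - 967, - 403,-139/2, 95,136, 213,415,520, 841]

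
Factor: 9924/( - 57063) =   -  4/23 = - 2^2*23^( - 1) 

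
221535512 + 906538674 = 1128074186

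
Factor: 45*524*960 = 22636800 = 2^8*3^3*5^2*131^1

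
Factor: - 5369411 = - 463^1*11597^1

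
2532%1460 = 1072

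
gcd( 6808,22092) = 4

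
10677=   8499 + 2178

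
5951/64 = 5951/64   =  92.98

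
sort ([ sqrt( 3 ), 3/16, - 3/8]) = [-3/8, 3/16 , sqrt(3)]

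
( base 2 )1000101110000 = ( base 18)de0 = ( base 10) 4464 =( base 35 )3mj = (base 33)439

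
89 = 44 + 45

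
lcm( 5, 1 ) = 5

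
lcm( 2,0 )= 0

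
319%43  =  18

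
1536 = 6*256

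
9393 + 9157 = 18550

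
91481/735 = 124 +341/735 = 124.46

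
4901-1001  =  3900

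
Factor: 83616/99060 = 2^3 * 5^ (-1 )*67^1*127^( -1 ) = 536/635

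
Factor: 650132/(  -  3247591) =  - 20972/104761= -2^2*7^2*107^1*104761^(- 1)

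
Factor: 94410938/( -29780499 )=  - 2^1*3^( - 1 )*7^( - 1 ) *151^1*312619^1*1418119^( - 1)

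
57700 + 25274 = 82974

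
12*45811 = 549732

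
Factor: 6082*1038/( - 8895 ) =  - 2^2*5^ ( - 1)*173^1 * 593^( - 1 )*3041^1 = -2104372/2965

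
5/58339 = 5/58339=0.00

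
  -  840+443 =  -397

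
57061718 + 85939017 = 143000735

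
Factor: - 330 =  - 2^1*3^1*5^1*11^1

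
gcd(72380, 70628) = 4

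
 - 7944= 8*( - 993 )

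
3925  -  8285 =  -4360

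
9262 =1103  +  8159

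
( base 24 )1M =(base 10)46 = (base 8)56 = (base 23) 20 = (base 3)1201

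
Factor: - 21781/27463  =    -  23/29= -  23^1*29^( - 1)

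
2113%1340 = 773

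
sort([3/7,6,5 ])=[3/7,  5, 6] 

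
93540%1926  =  1092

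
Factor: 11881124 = 2^2*2970281^1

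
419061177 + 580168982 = 999230159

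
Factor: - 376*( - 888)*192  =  2^12*3^2*37^1 * 47^1  =  64106496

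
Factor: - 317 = -317^1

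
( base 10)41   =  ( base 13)32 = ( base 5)131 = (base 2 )101001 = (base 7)56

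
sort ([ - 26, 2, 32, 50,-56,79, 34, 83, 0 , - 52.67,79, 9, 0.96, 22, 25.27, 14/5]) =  [  -  56, - 52.67 , - 26 , 0,0.96, 2, 14/5,9 , 22,  25.27, 32, 34, 50, 79,79,  83]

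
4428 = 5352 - 924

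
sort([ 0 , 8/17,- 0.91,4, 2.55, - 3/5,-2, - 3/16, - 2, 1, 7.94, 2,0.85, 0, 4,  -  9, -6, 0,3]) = [ - 9,-6,  -  2, - 2, - 0.91,  -  3/5, - 3/16,0, 0, 0 , 8/17,0.85, 1, 2, 2.55 , 3, 4,4,  7.94 ]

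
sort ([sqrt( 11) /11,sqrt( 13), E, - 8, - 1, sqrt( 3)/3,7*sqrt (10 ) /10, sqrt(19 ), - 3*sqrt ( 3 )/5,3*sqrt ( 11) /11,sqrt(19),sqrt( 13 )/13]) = [ - 8, - 3*sqrt( 3 )/5,- 1, sqrt( 13 )/13,  sqrt( 11)/11, sqrt(3) /3, 3*sqrt( 11) /11,7*sqrt( 10 )/10,E , sqrt(13),sqrt ( 19),sqrt( 19 )] 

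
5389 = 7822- 2433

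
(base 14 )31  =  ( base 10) 43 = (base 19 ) 25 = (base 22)1L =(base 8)53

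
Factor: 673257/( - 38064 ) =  - 2^( - 4)*283^1 = - 283/16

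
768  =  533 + 235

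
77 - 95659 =-95582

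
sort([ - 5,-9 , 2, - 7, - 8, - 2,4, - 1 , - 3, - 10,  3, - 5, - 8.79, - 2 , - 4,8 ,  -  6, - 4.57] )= [ - 10 , - 9,-8.79, - 8, -7, - 6,-5, - 5,-4.57, - 4, - 3, - 2, -2, - 1,2, 3,4,  8 ]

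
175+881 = 1056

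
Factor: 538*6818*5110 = 18743909240 = 2^3*5^1*7^2*73^1*269^1*487^1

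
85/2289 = 85/2289 = 0.04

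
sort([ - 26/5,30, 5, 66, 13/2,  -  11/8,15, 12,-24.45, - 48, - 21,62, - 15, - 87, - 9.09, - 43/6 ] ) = [ - 87 , - 48, - 24.45,  -  21, - 15 ,  -  9.09, - 43/6, - 26/5, - 11/8,5,13/2 , 12,  15,30,62, 66 ]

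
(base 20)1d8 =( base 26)PI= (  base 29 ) N1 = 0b1010011100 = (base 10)668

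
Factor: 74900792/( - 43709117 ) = -2^3 * 101^1* 1231^( - 1 )*35507^( - 1 )*92699^1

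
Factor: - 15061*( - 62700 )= 2^2*3^1*5^2*11^1*19^1*15061^1 = 944324700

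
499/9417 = 499/9417= 0.05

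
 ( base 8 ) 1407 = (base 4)30013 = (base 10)775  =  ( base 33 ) NG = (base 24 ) 187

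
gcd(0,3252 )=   3252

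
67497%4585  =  3307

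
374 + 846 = 1220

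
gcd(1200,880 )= 80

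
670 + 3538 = 4208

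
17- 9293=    - 9276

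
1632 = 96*17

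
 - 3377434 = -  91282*37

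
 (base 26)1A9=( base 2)1110110001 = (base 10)945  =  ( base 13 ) 579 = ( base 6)4213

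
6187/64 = 96+43/64 = 96.67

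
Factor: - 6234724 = -2^2*1558681^1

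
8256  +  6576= 14832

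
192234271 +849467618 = 1041701889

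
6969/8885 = 6969/8885 = 0.78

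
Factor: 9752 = 2^3*23^1*53^1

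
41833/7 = 41833/7 = 5976.14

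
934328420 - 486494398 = 447834022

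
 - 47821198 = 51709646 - 99530844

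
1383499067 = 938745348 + 444753719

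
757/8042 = 757/8042 =0.09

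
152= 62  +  90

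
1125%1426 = 1125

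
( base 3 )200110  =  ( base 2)111110010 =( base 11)413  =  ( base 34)EM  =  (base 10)498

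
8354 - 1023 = 7331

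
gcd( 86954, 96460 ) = 14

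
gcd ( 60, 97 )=1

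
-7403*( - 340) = 2517020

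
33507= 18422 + 15085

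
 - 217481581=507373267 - 724854848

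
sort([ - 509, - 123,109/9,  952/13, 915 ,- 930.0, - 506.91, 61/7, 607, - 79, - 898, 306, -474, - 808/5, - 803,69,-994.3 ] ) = [ - 994.3, - 930.0, - 898, - 803, - 509,  -  506.91, - 474, - 808/5, - 123,-79,61/7,109/9,69, 952/13, 306,607, 915] 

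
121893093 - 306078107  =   - 184185014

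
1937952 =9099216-7161264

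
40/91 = 40/91 = 0.44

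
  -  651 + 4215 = 3564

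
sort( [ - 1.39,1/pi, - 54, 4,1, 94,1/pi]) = [ - 54, - 1.39,1/pi, 1/pi,1,4,94]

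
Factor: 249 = 3^1*83^1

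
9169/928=9 + 817/928=9.88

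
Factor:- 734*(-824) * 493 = 2^4*17^1*29^1*103^1*367^1= 298174288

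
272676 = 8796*31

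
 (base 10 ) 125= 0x7d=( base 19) 6b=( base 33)3q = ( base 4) 1331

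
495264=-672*(  -  737 )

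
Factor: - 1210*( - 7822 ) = 9464620 = 2^2*5^1*11^2*3911^1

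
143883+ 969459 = 1113342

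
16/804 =4/201 = 0.02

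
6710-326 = 6384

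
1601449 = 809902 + 791547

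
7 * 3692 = 25844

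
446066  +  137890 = 583956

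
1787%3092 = 1787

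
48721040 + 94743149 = 143464189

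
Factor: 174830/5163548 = 2^( -1)*5^1*13^( - 1)*109^( - 1)*911^( - 1)*17483^1  =  87415/2581774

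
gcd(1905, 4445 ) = 635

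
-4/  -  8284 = 1/2071 = 0.00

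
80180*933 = 74807940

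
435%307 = 128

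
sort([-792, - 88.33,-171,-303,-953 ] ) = [ - 953,-792,-303,  -  171,-88.33]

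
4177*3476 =14519252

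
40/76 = 10/19 = 0.53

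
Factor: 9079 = 7^1*1297^1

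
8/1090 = 4/545 = 0.01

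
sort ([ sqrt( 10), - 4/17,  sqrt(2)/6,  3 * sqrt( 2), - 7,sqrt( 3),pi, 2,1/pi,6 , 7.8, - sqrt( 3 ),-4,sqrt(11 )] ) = [ - 7, - 4, - sqrt( 3),-4/17, sqrt ( 2 )/6, 1/pi, sqrt(3),2, pi,  sqrt(10), sqrt(11), 3 * sqrt(2), 6 , 7.8] 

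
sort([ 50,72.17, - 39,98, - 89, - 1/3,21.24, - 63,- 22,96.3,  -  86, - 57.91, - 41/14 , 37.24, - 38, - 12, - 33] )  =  [ - 89 , - 86, - 63, - 57.91 , - 39, - 38, - 33, - 22, - 12, - 41/14, - 1/3, 21.24,37.24,50, 72.17, 96.3, 98 ]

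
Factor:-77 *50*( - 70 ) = 2^2*5^3 * 7^2*11^1 =269500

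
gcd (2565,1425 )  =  285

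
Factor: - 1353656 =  - 2^3 * 41^1*4127^1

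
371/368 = 1+3/368 = 1.01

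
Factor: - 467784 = -2^3 * 3^2 * 73^1*89^1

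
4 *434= 1736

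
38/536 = 19/268 =0.07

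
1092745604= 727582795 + 365162809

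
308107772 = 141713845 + 166393927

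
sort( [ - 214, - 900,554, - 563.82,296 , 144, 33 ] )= [ - 900, - 563.82 , - 214,33,144,296,554 ]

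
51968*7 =363776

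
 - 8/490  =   - 1 + 241/245  =  - 0.02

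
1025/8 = 128 + 1/8 =128.12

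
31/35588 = 1/1148 = 0.00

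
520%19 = 7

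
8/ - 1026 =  - 4/513 = -  0.01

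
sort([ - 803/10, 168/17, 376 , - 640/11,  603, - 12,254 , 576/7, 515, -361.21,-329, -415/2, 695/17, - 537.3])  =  [ - 537.3, - 361.21, - 329, - 415/2,- 803/10,  -  640/11, - 12, 168/17,695/17 , 576/7, 254, 376, 515,603] 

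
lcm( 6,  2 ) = 6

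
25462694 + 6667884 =32130578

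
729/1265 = 729/1265=0.58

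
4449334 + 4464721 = 8914055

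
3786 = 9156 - 5370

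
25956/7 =3708 = 3708.00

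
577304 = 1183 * 488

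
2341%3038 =2341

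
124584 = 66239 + 58345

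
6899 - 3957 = 2942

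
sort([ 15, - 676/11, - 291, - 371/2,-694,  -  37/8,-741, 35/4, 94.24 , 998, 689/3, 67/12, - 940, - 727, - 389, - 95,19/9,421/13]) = [ - 940, - 741, - 727, - 694 , - 389, - 291, - 371/2, - 95, - 676/11 , - 37/8 , 19/9, 67/12,35/4, 15,  421/13,94.24, 689/3, 998] 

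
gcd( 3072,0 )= 3072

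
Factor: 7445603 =11^1 * 743^1 * 911^1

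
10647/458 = 10647/458 = 23.25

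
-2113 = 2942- 5055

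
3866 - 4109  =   - 243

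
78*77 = 6006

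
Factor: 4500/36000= 2^(  -  3 )  =  1/8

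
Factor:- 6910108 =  - 2^2*1727527^1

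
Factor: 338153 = 338153^1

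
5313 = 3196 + 2117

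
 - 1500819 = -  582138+-918681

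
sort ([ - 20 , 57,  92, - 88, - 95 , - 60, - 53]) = [-95 , - 88,-60, - 53 , - 20,57, 92 ] 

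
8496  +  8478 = 16974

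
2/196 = 1/98 = 0.01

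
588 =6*98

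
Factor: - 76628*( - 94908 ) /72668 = 2^2*3^1*11^1 * 37^(-1)*491^( - 1 )*719^1*19157^1 = 1818152556/18167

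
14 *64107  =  897498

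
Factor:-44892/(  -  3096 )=2^( - 1)*29^1=29/2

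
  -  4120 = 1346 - 5466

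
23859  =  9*2651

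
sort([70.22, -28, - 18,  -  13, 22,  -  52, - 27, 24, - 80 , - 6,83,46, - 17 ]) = [ - 80,-52, - 28,- 27, - 18, - 17, - 13,- 6, 22, 24 , 46,70.22, 83]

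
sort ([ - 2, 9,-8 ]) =[ - 8,- 2,  9 ]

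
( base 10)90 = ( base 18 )50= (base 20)4A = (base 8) 132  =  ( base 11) 82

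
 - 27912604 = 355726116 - 383638720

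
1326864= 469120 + 857744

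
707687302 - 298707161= 408980141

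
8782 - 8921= -139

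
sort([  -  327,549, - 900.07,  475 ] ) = [-900.07, - 327, 475, 549] 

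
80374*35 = 2813090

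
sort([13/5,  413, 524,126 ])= [13/5,126 , 413,  524] 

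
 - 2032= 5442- 7474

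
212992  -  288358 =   -  75366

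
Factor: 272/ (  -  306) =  - 8/9=   - 2^3*3^(  -  2 ) 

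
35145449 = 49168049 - 14022600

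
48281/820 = 48281/820 = 58.88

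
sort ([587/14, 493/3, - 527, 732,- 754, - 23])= [ - 754,-527,-23, 587/14, 493/3, 732]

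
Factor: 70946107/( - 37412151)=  -3^( - 1) * 7^( - 1)*701^1 * 101207^1 * 1781531^( -1)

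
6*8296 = 49776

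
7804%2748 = 2308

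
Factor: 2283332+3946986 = 2^1 * 31^1*317^2 = 6230318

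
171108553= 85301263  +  85807290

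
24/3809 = 24/3809 = 0.01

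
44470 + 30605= 75075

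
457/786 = 457/786= 0.58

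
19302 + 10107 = 29409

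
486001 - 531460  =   - 45459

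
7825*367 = 2871775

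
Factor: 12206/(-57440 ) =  - 2^ ( - 4 )*5^( - 1 )*17^1 = -  17/80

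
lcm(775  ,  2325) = 2325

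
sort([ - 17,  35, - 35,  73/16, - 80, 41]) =[ - 80,  -  35, - 17,73/16, 35, 41 ]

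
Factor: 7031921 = 13^2*41609^1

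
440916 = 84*5249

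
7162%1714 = 306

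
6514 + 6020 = 12534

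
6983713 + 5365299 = 12349012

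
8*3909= 31272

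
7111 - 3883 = 3228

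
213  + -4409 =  - 4196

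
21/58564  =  21/58564 = 0.00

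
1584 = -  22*( - 72 )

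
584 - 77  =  507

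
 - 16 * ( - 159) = 2544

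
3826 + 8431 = 12257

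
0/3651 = 0 = 0.00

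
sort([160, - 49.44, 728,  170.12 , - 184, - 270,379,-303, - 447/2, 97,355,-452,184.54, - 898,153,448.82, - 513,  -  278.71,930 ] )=[ - 898, - 513,- 452,-303, - 278.71,-270, - 447/2, - 184 ,  -  49.44,97, 153,160, 170.12,184.54,355, 379,448.82, 728, 930 ] 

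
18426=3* 6142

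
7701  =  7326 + 375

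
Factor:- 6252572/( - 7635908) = 1563143/1908977 = 7^( - 1)*23^( - 1)*71^(-1)*167^(-1) * 1563143^1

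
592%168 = 88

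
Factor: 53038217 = 191^1*277687^1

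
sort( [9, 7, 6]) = [6,7, 9]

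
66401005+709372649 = 775773654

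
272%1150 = 272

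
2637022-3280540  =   - 643518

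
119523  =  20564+98959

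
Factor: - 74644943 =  - 17^2* 181^1 * 1427^1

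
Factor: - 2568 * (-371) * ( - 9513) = - 9063301464 = - 2^3 * 3^3  *  7^2* 53^1 * 107^1*151^1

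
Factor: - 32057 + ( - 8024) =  - 149^1*269^1 = - 40081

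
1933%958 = 17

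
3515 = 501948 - 498433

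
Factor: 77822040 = 2^3*3^1*5^1*179^1*3623^1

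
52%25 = 2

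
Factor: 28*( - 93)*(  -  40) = 104160  =  2^5*3^1*5^1*7^1*31^1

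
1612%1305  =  307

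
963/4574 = 963/4574 = 0.21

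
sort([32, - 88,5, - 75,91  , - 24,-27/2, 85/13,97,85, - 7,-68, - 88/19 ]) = [ - 88, - 75 , - 68, - 24,  -  27/2, - 7, - 88/19,5, 85/13,32,85, 91, 97]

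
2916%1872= 1044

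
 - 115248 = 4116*( - 28)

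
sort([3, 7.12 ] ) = [3, 7.12 ]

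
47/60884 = 47/60884  =  0.00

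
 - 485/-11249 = 485/11249= 0.04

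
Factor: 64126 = 2^1 * 32063^1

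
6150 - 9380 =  - 3230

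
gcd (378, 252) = 126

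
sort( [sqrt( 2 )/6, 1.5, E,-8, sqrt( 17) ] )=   [ -8, sqrt( 2)/6 , 1.5,E, sqrt (17) ] 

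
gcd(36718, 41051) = 1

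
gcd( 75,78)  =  3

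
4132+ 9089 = 13221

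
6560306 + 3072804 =9633110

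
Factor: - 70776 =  - 2^3 *3^2 *983^1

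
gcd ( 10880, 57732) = 68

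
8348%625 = 223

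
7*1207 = 8449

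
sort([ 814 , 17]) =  [ 17, 814]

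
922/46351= 922/46351 = 0.02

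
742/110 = 6 +41/55 = 6.75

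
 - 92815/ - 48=92815/48 = 1933.65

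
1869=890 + 979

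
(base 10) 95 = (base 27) 3E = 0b1011111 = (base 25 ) 3K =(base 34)2r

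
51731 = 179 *289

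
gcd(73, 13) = 1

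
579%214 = 151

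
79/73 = 79/73 = 1.08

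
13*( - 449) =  - 5837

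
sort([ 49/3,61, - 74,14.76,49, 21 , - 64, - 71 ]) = [ - 74, - 71, - 64, 14.76,49/3, 21, 49 , 61]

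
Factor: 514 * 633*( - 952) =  - 309744624 = - 2^4*3^1*7^1*17^1*211^1*257^1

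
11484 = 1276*9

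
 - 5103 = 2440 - 7543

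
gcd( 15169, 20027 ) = 7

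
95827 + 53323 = 149150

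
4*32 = 128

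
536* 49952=26774272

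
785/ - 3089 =-1+2304/3089 = - 0.25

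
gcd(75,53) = 1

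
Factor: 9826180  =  2^2*5^1 * 7^1 * 13^1*5399^1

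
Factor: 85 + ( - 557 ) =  - 472 = - 2^3*59^1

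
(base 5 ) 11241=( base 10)821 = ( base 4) 30311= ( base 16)335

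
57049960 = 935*61016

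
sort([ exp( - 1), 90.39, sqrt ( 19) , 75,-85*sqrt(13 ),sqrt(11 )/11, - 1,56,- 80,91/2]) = [-85*sqrt( 13), - 80, - 1,sqrt(11 ) /11,exp(  -  1 ), sqrt( 19), 91/2,56,75, 90.39]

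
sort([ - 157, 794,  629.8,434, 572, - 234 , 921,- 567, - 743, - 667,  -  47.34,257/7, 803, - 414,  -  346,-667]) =[ - 743, -667, - 667,  -  567, - 414, - 346, - 234, - 157, - 47.34,  257/7,434,  572,629.8, 794, 803, 921]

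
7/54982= 7/54982 = 0.00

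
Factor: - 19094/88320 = -9547/44160 = - 2^(-7 )*3^( - 1)*5^( - 1 ) *23^( - 1)*9547^1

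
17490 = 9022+8468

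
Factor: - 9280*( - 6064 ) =56273920 = 2^10*5^1*29^1*379^1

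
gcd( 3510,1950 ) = 390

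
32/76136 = 4/9517 = 0.00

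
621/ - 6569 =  - 621/6569=-0.09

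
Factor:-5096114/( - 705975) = 2^1 * 3^( -1 ) * 5^( - 2)*337^1*7561^1 * 9413^( - 1)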